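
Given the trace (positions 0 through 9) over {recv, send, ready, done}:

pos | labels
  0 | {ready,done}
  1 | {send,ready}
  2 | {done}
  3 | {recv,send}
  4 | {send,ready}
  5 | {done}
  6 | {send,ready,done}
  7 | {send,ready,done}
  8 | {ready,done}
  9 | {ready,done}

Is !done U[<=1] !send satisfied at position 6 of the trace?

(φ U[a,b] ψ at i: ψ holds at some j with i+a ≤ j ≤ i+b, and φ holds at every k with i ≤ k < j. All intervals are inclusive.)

False

Need some j in [6,7] with !send, and !done at every k in [6,j-1].
  j=6: !send false.
  j=7: !send false.
No j in the window works → until fails.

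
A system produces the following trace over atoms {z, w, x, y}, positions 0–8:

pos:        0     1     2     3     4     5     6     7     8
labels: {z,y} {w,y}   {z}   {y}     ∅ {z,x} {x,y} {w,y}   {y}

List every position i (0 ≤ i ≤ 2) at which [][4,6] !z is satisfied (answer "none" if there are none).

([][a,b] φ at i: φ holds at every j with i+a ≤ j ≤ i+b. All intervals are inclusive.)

2

Evaluate at each i in [0,2]:
  i=0: ✗ (fails at j=5)
  i=1: ✗ (fails at j=5)
  i=2: ✓ (all of [6,8])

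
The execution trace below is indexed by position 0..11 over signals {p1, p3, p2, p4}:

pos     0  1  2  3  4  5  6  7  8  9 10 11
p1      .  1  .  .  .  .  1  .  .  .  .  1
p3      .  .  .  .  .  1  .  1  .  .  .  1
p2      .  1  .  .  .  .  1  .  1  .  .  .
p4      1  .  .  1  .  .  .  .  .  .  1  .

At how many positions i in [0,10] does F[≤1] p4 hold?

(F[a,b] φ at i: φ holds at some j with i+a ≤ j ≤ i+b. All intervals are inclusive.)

5

Evaluate at each i in [0,10]:
  i=0: ✓ (witness j=0)
  i=1: ✗ (none in [1,2])
  i=2: ✓ (witness j=3)
  i=3: ✓ (witness j=3)
  i=4: ✗ (none in [4,5])
  i=5: ✗ (none in [5,6])
  i=6: ✗ (none in [6,7])
  i=7: ✗ (none in [7,8])
  i=8: ✗ (none in [8,9])
  i=9: ✓ (witness j=10)
  i=10: ✓ (witness j=10)
Positions where it holds: {0, 2, 3, 9, 10} → 5.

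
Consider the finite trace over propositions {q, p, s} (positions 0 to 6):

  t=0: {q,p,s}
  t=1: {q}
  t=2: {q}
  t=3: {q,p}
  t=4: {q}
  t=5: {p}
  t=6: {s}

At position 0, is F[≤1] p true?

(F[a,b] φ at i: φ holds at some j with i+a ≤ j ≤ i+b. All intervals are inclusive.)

Check p at each j in [0,1]:
  j=0: true
  j=1: false
Found at j=0 → formula holds.

True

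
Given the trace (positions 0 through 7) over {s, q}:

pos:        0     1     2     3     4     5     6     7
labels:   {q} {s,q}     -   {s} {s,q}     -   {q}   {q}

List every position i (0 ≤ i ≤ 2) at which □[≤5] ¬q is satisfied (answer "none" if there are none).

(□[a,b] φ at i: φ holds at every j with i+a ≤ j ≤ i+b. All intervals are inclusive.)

Evaluate at each i in [0,2]:
  i=0: ✗ (fails at j=0)
  i=1: ✗ (fails at j=1)
  i=2: ✗ (fails at j=4)

none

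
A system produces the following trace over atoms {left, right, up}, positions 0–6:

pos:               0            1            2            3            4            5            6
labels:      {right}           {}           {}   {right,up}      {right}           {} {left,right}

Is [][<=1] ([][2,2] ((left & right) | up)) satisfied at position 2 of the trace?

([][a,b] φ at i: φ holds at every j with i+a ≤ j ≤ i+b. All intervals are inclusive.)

False

Check [][2,2] ((left & right) | up) at every j in [2,3]:
  j=2: fails at 4
  j=3: fails at 5
Fails at j=2 → formula fails.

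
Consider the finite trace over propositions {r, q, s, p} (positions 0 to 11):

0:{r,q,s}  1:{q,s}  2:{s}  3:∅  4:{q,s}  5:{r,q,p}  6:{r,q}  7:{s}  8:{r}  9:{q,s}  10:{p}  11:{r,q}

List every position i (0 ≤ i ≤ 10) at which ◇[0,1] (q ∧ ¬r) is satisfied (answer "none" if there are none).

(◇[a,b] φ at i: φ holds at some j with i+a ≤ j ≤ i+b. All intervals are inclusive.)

Evaluate at each i in [0,10]:
  i=0: ✓ (witness j=1)
  i=1: ✓ (witness j=1)
  i=2: ✗ (none in [2,3])
  i=3: ✓ (witness j=4)
  i=4: ✓ (witness j=4)
  i=5: ✗ (none in [5,6])
  i=6: ✗ (none in [6,7])
  i=7: ✗ (none in [7,8])
  i=8: ✓ (witness j=9)
  i=9: ✓ (witness j=9)
  i=10: ✗ (none in [10,11])

0, 1, 3, 4, 8, 9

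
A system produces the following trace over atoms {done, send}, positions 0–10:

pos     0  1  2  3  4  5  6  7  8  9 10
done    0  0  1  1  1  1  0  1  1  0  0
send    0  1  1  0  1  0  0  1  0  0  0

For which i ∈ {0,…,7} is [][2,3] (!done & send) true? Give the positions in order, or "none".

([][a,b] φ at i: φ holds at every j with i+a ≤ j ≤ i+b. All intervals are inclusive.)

none

Evaluate at each i in [0,7]:
  i=0: ✗ (fails at j=2)
  i=1: ✗ (fails at j=3)
  i=2: ✗ (fails at j=4)
  i=3: ✗ (fails at j=5)
  i=4: ✗ (fails at j=6)
  i=5: ✗ (fails at j=7)
  i=6: ✗ (fails at j=8)
  i=7: ✗ (fails at j=9)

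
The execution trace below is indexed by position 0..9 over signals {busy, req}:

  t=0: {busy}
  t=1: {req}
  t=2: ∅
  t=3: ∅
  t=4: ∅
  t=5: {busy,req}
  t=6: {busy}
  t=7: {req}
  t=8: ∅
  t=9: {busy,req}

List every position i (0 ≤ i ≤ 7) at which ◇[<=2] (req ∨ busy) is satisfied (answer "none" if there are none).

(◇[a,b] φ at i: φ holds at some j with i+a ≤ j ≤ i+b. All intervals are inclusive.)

0, 1, 3, 4, 5, 6, 7

Evaluate at each i in [0,7]:
  i=0: ✓ (witness j=0)
  i=1: ✓ (witness j=1)
  i=2: ✗ (none in [2,4])
  i=3: ✓ (witness j=5)
  i=4: ✓ (witness j=5)
  i=5: ✓ (witness j=5)
  i=6: ✓ (witness j=6)
  i=7: ✓ (witness j=7)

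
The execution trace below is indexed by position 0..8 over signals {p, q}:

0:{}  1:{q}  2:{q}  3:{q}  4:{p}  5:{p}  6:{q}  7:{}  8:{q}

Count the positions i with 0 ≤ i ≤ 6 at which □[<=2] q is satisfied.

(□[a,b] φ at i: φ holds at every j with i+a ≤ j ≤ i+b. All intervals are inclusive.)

1

Evaluate at each i in [0,6]:
  i=0: ✗ (fails at j=0)
  i=1: ✓ (all of [1,3])
  i=2: ✗ (fails at j=4)
  i=3: ✗ (fails at j=4)
  i=4: ✗ (fails at j=4)
  i=5: ✗ (fails at j=5)
  i=6: ✗ (fails at j=7)
Positions where it holds: {1} → 1.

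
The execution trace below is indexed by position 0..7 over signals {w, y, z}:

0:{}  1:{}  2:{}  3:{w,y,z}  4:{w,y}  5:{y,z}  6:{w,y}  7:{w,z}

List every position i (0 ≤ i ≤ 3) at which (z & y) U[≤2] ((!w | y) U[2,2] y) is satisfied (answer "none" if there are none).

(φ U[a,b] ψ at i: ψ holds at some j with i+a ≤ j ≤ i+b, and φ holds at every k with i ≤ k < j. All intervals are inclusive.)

1, 2, 3

Evaluate at each i in [0,3]:
  i=0: ✗ (lhs fails at k=0 before rhs at j=1)
  i=1: ✓ (rhs at j=1)
  i=2: ✓ (rhs at j=2)
  i=3: ✓ (rhs at j=3)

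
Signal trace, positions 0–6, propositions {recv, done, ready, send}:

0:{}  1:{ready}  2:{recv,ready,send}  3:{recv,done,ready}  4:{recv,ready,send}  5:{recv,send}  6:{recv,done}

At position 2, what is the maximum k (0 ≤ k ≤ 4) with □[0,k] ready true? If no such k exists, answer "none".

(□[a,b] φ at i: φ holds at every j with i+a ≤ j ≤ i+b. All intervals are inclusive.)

2

ready must hold from j=2 onward; find where it first fails.
  j=2: holds
  j=3: holds
  j=4: holds
  j=5: fails
Holds on [2,4], so largest k = 2.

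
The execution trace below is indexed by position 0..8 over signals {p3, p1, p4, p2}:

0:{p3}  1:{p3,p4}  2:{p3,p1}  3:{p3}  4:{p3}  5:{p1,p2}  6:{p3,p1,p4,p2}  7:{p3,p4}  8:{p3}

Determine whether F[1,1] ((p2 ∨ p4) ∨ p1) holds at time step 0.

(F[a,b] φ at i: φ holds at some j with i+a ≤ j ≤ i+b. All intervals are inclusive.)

Check ((p2 ∨ p4) ∨ p1) at each j in [1,1]:
  j=1: true
Found at j=1 → formula holds.

Holds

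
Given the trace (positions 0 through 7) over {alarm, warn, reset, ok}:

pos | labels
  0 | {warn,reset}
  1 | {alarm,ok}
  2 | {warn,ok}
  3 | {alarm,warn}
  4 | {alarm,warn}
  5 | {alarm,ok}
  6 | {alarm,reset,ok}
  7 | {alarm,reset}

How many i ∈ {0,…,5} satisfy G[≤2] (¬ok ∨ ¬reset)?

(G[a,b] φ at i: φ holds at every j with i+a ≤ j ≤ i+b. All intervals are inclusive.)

Evaluate at each i in [0,5]:
  i=0: ✓ (all of [0,2])
  i=1: ✓ (all of [1,3])
  i=2: ✓ (all of [2,4])
  i=3: ✓ (all of [3,5])
  i=4: ✗ (fails at j=6)
  i=5: ✗ (fails at j=6)
Positions where it holds: {0, 1, 2, 3} → 4.

4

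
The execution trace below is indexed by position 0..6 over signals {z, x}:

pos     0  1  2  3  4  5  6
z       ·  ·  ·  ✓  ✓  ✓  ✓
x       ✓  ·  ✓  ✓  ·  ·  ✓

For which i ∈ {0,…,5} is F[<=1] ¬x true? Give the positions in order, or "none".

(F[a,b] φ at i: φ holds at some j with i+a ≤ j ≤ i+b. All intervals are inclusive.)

0, 1, 3, 4, 5

Evaluate at each i in [0,5]:
  i=0: ✓ (witness j=1)
  i=1: ✓ (witness j=1)
  i=2: ✗ (none in [2,3])
  i=3: ✓ (witness j=4)
  i=4: ✓ (witness j=4)
  i=5: ✓ (witness j=5)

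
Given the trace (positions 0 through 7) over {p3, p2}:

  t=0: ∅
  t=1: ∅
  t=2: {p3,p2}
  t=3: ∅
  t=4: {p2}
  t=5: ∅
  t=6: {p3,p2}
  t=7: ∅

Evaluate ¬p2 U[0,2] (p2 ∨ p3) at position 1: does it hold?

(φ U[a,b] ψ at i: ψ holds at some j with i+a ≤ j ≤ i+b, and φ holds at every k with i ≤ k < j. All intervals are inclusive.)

True

Need some j in [1,3] with (p2 ∨ p3), and ¬p2 at every k in [1,j-1].
  j=1: (p2 ∨ p3) false.
  j=2: (p2 ∨ p3) holds; ¬p2 holds at every k in [1,1] → satisfied.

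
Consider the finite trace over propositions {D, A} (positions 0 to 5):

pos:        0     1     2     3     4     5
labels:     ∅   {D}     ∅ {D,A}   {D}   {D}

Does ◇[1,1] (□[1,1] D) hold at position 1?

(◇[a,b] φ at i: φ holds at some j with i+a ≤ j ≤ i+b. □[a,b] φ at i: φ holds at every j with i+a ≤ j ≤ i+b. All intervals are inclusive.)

Holds

Check □[1,1] D at each j in [2,2]:
  j=2: holds on [3,3]
Found at j=2 → formula holds.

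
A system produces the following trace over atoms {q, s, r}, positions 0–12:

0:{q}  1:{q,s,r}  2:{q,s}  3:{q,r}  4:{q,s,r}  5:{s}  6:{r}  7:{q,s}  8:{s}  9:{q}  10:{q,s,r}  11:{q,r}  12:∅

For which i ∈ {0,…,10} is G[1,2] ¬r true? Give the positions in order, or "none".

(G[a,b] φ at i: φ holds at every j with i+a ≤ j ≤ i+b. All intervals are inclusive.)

Evaluate at each i in [0,10]:
  i=0: ✗ (fails at j=1)
  i=1: ✗ (fails at j=3)
  i=2: ✗ (fails at j=3)
  i=3: ✗ (fails at j=4)
  i=4: ✗ (fails at j=6)
  i=5: ✗ (fails at j=6)
  i=6: ✓ (all of [7,8])
  i=7: ✓ (all of [8,9])
  i=8: ✗ (fails at j=10)
  i=9: ✗ (fails at j=10)
  i=10: ✗ (fails at j=11)

6, 7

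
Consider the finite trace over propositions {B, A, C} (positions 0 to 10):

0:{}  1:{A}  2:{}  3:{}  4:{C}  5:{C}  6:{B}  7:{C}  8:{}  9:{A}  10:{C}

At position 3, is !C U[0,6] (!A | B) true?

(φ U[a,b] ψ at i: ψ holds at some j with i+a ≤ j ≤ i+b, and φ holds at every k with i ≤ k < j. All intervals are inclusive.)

Holds

Need some j in [3,9] with (!A | B), and !C at every k in [3,j-1].
  j=3: (!A | B) holds; no prefix to check → satisfied.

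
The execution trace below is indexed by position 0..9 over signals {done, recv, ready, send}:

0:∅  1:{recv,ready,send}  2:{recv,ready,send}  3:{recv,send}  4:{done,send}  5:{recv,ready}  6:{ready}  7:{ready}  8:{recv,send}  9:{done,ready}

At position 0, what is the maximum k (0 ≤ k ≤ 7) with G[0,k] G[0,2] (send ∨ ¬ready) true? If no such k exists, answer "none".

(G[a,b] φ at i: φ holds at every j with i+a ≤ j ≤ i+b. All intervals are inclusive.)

G[0,2] (send ∨ ¬ready) must hold from j=0 onward; find where it first fails.
  j=0: holds
  j=1: holds
  j=2: holds
  j=3: fails
Holds on [0,2], so largest k = 2.

2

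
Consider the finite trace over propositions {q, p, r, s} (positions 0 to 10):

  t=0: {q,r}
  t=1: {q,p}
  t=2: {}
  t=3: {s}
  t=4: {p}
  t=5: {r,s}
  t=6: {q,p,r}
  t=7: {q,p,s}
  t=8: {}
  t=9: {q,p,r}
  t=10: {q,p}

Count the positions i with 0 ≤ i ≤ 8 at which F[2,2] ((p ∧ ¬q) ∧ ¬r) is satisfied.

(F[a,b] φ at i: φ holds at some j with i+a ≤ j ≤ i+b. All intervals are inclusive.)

1

Evaluate at each i in [0,8]:
  i=0: ✗ (none in [2,2])
  i=1: ✗ (none in [3,3])
  i=2: ✓ (witness j=4)
  i=3: ✗ (none in [5,5])
  i=4: ✗ (none in [6,6])
  i=5: ✗ (none in [7,7])
  i=6: ✗ (none in [8,8])
  i=7: ✗ (none in [9,9])
  i=8: ✗ (none in [10,10])
Positions where it holds: {2} → 1.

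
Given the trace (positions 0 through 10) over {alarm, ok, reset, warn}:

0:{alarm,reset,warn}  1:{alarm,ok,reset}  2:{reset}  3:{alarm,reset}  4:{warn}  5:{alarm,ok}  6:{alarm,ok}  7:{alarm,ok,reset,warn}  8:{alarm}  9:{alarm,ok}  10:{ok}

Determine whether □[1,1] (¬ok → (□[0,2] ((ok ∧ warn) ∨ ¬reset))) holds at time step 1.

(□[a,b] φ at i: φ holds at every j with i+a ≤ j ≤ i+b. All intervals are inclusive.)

Check (¬ok → (□[0,2] ((ok ∧ warn) ∨ ¬reset))) at every j in [2,2]:
  j=2: antecedent true; consequent fails at 2 → ✗
Fails at j=2 → formula fails.

False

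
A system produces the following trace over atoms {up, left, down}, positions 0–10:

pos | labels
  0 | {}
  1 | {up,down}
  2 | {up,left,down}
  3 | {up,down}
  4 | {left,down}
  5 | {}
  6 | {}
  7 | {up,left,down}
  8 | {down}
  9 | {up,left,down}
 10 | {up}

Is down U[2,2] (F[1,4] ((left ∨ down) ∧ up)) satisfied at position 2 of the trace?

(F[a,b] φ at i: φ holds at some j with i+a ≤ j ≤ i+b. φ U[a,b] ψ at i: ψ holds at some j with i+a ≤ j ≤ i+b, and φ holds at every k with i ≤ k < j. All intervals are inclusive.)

Holds

Need some j in [4,4] with F[1,4] ((left ∨ down) ∧ up), and down at every k in [2,j-1].
  j=4: F[1,4] ((left ∨ down) ∧ up) holds; down holds at every k in [2,3] → satisfied.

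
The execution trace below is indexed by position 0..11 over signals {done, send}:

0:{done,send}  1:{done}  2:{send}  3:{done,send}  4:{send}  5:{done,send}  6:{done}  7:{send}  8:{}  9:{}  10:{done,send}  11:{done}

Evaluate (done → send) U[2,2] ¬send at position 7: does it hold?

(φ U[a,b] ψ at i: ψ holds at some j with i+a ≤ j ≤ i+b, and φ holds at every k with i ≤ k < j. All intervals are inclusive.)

True

Need some j in [9,9] with ¬send, and (done → send) at every k in [7,j-1].
  j=9: ¬send holds; (done → send) holds at every k in [7,8] → satisfied.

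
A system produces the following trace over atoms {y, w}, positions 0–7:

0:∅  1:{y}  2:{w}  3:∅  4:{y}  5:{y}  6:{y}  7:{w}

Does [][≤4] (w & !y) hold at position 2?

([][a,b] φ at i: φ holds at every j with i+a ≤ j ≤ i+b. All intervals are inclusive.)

Check (w & !y) at every j in [2,6]:
  j=2: true
  j=3: false
  j=4: false
  j=5: false
  j=6: false
Fails at j=3 → formula fails.

No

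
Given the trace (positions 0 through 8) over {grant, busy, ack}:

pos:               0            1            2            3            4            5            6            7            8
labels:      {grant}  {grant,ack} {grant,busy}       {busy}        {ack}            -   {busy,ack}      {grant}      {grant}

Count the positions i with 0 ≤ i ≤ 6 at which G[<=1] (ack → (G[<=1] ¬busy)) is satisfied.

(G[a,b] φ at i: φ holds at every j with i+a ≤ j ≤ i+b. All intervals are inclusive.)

Evaluate at each i in [0,6]:
  i=0: ✗ (fails at j=1)
  i=1: ✗ (fails at j=1)
  i=2: ✓ (all of [2,3])
  i=3: ✓ (all of [3,4])
  i=4: ✓ (all of [4,5])
  i=5: ✗ (fails at j=6)
  i=6: ✗ (fails at j=6)
Positions where it holds: {2, 3, 4} → 3.

3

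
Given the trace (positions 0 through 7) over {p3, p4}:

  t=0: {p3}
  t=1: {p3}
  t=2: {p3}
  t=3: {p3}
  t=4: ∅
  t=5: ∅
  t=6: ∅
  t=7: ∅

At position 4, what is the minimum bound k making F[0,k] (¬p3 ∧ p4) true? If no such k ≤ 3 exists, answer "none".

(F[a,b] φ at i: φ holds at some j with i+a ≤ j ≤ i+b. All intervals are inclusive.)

Scan j = 4,5,… for (¬p3 ∧ p4):
  j=4: fails
  j=5: fails
  j=6: fails
  j=7: fails
No j in [4,7] satisfies it → none.

none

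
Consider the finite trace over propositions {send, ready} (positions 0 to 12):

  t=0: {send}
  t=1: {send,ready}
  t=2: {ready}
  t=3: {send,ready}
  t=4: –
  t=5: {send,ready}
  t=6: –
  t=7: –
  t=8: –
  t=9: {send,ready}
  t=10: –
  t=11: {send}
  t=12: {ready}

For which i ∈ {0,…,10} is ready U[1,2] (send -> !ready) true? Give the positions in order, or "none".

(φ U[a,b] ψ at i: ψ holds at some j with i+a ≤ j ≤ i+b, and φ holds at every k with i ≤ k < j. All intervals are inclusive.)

Evaluate at each i in [0,10]:
  i=0: ✗ (lhs fails at k=0 before rhs at j=2)
  i=1: ✓ (rhs at j=2; lhs holds on [1,1])
  i=2: ✓ (rhs at j=4; lhs holds on [2,3])
  i=3: ✓ (rhs at j=4; lhs holds on [3,3])
  i=4: ✗ (lhs fails at k=4 before rhs at j=6)
  i=5: ✓ (rhs at j=6; lhs holds on [5,5])
  i=6: ✗ (lhs fails at k=6 before rhs at j=7)
  i=7: ✗ (lhs fails at k=7 before rhs at j=8)
  i=8: ✗ (lhs fails at k=8 before rhs at j=10)
  i=9: ✓ (rhs at j=10; lhs holds on [9,9])
  i=10: ✗ (lhs fails at k=10 before rhs at j=11)

1, 2, 3, 5, 9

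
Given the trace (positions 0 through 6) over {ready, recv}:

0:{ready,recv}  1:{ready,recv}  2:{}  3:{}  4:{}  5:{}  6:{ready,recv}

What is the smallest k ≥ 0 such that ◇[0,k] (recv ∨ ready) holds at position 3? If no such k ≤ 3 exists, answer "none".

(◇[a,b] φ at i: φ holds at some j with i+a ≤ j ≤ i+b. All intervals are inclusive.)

Scan j = 3,4,… for (recv ∨ ready):
  j=3: fails
  j=4: fails
  j=5: fails
  j=6: holds
First hit at j=6, so smallest k = 6-3 = 3.

3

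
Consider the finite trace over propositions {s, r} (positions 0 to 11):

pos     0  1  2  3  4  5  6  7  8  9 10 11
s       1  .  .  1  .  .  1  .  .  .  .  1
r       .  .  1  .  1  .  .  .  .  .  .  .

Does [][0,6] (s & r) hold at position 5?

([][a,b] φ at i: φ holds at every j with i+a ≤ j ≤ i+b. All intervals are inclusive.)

Does not hold

Check (s & r) at every j in [5,11]:
  j=5: false
  j=6: false
  j=7: false
  j=8: false
  j=9: false
  j=10: false
  j=11: false
Fails at j=5 → formula fails.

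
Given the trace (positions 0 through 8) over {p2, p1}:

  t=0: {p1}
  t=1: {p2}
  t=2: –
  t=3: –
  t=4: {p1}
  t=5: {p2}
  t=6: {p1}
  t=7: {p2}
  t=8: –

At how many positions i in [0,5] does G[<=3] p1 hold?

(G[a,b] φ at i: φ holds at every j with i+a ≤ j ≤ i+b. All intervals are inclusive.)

0

Evaluate at each i in [0,5]:
  i=0: ✗ (fails at j=1)
  i=1: ✗ (fails at j=1)
  i=2: ✗ (fails at j=2)
  i=3: ✗ (fails at j=3)
  i=4: ✗ (fails at j=5)
  i=5: ✗ (fails at j=5)
Positions where it holds: {} → 0.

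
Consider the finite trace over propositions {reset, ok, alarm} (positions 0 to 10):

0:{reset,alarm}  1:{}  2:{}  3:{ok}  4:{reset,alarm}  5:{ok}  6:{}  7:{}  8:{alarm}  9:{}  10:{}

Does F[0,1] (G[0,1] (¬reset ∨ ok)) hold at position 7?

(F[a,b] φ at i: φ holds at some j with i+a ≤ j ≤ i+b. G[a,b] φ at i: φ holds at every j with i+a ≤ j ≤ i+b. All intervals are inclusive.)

Check G[0,1] (¬reset ∨ ok) at each j in [7,8]:
  j=7: holds on [7,8]
  j=8: holds on [8,9]
Found at j=7 → formula holds.

True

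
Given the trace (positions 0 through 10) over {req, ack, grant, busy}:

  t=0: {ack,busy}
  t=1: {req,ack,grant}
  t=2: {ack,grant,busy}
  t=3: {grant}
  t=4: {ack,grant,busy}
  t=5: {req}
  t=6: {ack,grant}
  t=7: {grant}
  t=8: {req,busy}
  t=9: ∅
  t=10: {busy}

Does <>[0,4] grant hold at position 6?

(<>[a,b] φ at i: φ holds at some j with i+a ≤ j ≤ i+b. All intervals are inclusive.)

Check grant at each j in [6,10]:
  j=6: true
  j=7: true
  j=8: false
  j=9: false
  j=10: false
Found at j=6 → formula holds.

Yes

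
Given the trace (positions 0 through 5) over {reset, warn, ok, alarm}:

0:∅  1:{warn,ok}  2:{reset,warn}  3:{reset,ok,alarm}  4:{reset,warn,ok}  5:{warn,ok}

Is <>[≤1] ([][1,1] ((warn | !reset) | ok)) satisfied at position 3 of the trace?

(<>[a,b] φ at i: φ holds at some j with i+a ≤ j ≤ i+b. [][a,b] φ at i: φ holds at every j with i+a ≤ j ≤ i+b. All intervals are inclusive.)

Yes

Check [][1,1] ((warn | !reset) | ok) at each j in [3,4]:
  j=3: holds on [4,4]
  j=4: holds on [5,5]
Found at j=3 → formula holds.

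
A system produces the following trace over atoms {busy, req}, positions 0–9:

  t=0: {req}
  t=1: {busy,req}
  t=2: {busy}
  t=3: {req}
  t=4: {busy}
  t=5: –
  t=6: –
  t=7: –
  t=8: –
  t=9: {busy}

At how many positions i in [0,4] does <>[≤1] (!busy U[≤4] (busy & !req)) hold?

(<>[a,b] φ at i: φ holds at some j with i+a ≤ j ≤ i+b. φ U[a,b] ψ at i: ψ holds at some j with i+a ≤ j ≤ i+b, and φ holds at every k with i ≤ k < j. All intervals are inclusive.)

Evaluate at each i in [0,4]:
  i=0: ✗ (none in [0,1])
  i=1: ✓ (witness j=2)
  i=2: ✓ (witness j=2)
  i=3: ✓ (witness j=3)
  i=4: ✓ (witness j=4)
Positions where it holds: {1, 2, 3, 4} → 4.

4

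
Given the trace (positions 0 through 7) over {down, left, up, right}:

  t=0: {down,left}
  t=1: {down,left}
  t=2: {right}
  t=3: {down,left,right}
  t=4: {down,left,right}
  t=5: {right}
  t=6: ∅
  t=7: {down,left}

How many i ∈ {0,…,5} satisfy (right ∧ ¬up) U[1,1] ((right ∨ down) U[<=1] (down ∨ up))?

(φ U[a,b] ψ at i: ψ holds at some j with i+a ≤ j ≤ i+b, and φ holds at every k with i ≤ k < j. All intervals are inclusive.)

2

Evaluate at each i in [0,5]:
  i=0: ✗ (lhs fails at k=0 before rhs at j=1)
  i=1: ✗ (lhs fails at k=1 before rhs at j=2)
  i=2: ✓ (rhs at j=3; lhs holds on [2,2])
  i=3: ✓ (rhs at j=4; lhs holds on [3,3])
  i=4: ✗ (no rhs in [5,5])
  i=5: ✗ (no rhs in [6,6])
Positions where it holds: {2, 3} → 2.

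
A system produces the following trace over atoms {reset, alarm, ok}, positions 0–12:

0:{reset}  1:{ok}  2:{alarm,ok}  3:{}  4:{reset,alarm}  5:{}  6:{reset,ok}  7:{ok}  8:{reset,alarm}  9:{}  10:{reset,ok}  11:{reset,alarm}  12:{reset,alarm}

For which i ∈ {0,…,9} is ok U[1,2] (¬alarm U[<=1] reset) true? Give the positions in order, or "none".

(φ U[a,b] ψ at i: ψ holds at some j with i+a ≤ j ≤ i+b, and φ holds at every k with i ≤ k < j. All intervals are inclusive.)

Evaluate at each i in [0,9]:
  i=0: ✗ (no rhs in [1,2])
  i=1: ✓ (rhs at j=3; lhs holds on [1,2])
  i=2: ✓ (rhs at j=3; lhs holds on [2,2])
  i=3: ✗ (lhs fails at k=3 before rhs at j=4)
  i=4: ✗ (lhs fails at k=4 before rhs at j=5)
  i=5: ✗ (lhs fails at k=5 before rhs at j=6)
  i=6: ✓ (rhs at j=7; lhs holds on [6,6])
  i=7: ✓ (rhs at j=8; lhs holds on [7,7])
  i=8: ✗ (lhs fails at k=8 before rhs at j=9)
  i=9: ✗ (lhs fails at k=9 before rhs at j=10)

1, 2, 6, 7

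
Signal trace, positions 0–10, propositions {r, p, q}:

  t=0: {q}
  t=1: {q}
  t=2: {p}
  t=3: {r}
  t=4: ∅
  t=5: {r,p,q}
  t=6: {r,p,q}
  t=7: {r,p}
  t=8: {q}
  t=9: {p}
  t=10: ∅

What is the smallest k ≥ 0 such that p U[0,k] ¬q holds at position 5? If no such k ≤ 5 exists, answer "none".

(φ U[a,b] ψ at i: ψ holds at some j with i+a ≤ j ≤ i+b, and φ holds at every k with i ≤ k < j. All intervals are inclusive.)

Need earliest j ≥ 5 with ¬q, and p at every k in [5,j-1].
  j=5: rhs fails.
  j=6: rhs fails.
  j=7: rhs holds; lhs holds on [5,6]. k = 2.

2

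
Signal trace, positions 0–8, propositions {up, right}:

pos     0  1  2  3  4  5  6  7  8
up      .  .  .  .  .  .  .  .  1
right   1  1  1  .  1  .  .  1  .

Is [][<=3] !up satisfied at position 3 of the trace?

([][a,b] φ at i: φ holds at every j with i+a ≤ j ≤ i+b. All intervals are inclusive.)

Holds

Check !up at every j in [3,6]:
  j=3: true
  j=4: true
  j=5: true
  j=6: true
All positions satisfy it → formula holds.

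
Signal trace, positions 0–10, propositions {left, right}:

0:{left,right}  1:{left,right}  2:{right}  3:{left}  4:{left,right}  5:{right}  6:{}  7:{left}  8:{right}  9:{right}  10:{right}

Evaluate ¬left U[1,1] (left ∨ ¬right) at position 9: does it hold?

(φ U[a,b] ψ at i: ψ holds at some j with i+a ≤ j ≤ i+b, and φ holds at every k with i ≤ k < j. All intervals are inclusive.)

Does not hold

Need some j in [10,10] with (left ∨ ¬right), and ¬left at every k in [9,j-1].
  j=10: (left ∨ ¬right) false.
No j in the window works → until fails.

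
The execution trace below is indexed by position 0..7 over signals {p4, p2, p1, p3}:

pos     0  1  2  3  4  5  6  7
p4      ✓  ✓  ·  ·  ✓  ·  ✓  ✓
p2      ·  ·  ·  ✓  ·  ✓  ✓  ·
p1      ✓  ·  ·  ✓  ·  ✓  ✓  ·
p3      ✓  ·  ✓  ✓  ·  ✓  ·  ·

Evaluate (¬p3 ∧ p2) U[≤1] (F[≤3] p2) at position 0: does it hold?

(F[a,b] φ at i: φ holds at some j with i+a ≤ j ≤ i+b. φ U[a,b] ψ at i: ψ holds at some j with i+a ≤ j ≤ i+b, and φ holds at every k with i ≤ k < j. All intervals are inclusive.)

Need some j in [0,1] with F[≤3] p2, and (¬p3 ∧ p2) at every k in [0,j-1].
  j=0: F[≤3] p2 holds; no prefix to check → satisfied.

True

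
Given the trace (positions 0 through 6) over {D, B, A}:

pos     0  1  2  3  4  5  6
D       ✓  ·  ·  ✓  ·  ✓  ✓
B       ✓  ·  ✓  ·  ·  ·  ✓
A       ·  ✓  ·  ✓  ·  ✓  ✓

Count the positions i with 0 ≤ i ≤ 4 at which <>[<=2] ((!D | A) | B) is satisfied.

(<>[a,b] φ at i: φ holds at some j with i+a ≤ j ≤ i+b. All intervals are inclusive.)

Evaluate at each i in [0,4]:
  i=0: ✓ (witness j=0)
  i=1: ✓ (witness j=1)
  i=2: ✓ (witness j=2)
  i=3: ✓ (witness j=3)
  i=4: ✓ (witness j=4)
Positions where it holds: {0, 1, 2, 3, 4} → 5.

5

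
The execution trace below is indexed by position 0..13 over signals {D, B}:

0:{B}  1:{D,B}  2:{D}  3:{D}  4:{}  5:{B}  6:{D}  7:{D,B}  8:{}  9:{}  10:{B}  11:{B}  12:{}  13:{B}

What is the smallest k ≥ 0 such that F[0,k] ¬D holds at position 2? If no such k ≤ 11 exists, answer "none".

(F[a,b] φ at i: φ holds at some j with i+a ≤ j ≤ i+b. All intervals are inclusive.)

Scan j = 2,3,… for ¬D:
  j=2: fails
  j=3: fails
  j=4: holds
First hit at j=4, so smallest k = 4-2 = 2.

2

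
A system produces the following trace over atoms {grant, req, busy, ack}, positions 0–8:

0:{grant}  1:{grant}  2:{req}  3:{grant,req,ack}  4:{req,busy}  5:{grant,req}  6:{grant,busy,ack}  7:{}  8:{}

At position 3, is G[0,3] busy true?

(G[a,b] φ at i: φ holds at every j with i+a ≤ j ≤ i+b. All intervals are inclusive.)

Check busy at every j in [3,6]:
  j=3: false
  j=4: true
  j=5: false
  j=6: true
Fails at j=3 → formula fails.

False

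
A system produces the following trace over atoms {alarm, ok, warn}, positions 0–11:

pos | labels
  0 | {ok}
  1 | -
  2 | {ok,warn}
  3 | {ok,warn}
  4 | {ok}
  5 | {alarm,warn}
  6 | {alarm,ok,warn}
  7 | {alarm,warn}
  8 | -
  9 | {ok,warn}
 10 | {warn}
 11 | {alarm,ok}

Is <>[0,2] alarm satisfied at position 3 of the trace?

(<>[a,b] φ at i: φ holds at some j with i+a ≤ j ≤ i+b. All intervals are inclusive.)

True

Check alarm at each j in [3,5]:
  j=3: false
  j=4: false
  j=5: true
Found at j=5 → formula holds.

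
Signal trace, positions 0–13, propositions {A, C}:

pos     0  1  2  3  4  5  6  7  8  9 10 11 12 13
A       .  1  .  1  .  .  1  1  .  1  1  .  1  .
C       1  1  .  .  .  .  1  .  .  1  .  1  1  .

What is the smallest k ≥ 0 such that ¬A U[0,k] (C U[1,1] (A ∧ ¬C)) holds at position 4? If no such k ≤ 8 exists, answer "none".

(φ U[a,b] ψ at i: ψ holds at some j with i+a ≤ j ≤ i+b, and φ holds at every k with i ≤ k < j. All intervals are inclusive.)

2

Need earliest j ≥ 4 with (C U[1,1] (A ∧ ¬C)), and ¬A at every k in [4,j-1].
  j=4: rhs fails.
  j=5: rhs fails.
  j=6: rhs holds; lhs holds on [4,5]. k = 2.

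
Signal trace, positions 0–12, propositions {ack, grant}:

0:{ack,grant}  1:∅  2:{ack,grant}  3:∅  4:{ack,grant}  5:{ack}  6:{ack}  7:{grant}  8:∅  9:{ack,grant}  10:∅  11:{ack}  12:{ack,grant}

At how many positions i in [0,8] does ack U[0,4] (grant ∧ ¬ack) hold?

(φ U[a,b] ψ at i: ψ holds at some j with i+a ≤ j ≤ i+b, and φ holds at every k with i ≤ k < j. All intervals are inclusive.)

Evaluate at each i in [0,8]:
  i=0: ✗ (no rhs in [0,4])
  i=1: ✗ (no rhs in [1,5])
  i=2: ✗ (no rhs in [2,6])
  i=3: ✗ (lhs fails at k=3 before rhs at j=7)
  i=4: ✓ (rhs at j=7; lhs holds on [4,6])
  i=5: ✓ (rhs at j=7; lhs holds on [5,6])
  i=6: ✓ (rhs at j=7; lhs holds on [6,6])
  i=7: ✓ (rhs at j=7)
  i=8: ✗ (no rhs in [8,12])
Positions where it holds: {4, 5, 6, 7} → 4.

4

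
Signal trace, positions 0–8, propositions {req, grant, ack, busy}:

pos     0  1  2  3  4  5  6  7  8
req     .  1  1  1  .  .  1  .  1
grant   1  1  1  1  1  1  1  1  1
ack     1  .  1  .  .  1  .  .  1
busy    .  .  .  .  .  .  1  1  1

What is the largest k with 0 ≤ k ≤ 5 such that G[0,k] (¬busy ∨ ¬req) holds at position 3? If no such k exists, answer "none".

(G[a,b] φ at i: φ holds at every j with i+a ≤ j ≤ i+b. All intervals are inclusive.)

2

(¬busy ∨ ¬req) must hold from j=3 onward; find where it first fails.
  j=3: holds
  j=4: holds
  j=5: holds
  j=6: fails
Holds on [3,5], so largest k = 2.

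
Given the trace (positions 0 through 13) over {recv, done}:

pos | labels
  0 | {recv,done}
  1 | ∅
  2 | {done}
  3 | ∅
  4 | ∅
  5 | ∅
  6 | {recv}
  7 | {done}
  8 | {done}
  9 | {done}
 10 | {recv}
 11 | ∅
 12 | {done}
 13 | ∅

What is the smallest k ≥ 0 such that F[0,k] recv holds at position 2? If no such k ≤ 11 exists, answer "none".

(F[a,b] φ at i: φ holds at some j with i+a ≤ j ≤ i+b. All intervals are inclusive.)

4

Scan j = 2,3,… for recv:
  j=2: fails
  j=3: fails
  j=4: fails
  j=5: fails
  j=6: holds
First hit at j=6, so smallest k = 6-2 = 4.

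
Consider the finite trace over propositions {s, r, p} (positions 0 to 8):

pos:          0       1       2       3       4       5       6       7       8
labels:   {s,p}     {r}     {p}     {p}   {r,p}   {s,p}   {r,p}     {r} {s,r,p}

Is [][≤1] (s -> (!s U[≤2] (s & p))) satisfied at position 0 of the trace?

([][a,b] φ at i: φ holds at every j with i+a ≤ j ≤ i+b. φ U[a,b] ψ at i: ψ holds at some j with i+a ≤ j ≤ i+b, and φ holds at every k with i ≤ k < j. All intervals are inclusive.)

Check (s -> (!s U[≤2] (s & p))) at every j in [0,1]:
  j=0: antecedent true; consequent holds → ✓
  j=1: antecedent false → ✓
All positions satisfy it → formula holds.

True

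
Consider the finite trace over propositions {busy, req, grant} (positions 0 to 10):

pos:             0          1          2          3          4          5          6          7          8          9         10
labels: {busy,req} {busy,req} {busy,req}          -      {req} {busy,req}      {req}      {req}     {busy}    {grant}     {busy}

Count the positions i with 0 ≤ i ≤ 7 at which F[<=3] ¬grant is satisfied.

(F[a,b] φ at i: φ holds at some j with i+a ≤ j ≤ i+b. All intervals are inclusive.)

8

Evaluate at each i in [0,7]:
  i=0: ✓ (witness j=0)
  i=1: ✓ (witness j=1)
  i=2: ✓ (witness j=2)
  i=3: ✓ (witness j=3)
  i=4: ✓ (witness j=4)
  i=5: ✓ (witness j=5)
  i=6: ✓ (witness j=6)
  i=7: ✓ (witness j=7)
Positions where it holds: {0, 1, 2, 3, 4, 5, 6, 7} → 8.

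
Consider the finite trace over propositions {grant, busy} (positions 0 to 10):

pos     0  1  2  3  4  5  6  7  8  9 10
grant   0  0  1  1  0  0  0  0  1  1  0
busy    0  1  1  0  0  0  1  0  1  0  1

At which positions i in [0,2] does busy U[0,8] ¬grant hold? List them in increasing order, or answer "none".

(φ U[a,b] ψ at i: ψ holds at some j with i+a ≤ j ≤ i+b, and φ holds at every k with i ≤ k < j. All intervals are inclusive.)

Evaluate at each i in [0,2]:
  i=0: ✓ (rhs at j=0)
  i=1: ✓ (rhs at j=1)
  i=2: ✗ (lhs fails at k=3 before rhs at j=4)

0, 1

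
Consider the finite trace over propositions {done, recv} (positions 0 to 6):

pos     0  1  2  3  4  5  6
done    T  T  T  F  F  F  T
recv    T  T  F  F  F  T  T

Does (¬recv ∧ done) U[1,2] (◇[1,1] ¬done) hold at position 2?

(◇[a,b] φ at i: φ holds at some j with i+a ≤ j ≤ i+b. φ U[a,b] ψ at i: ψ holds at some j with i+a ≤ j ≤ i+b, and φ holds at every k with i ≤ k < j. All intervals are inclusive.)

Need some j in [3,4] with ◇[1,1] ¬done, and (¬recv ∧ done) at every k in [2,j-1].
  j=3: ◇[1,1] ¬done holds; (¬recv ∧ done) holds at every k in [2,2] → satisfied.

Yes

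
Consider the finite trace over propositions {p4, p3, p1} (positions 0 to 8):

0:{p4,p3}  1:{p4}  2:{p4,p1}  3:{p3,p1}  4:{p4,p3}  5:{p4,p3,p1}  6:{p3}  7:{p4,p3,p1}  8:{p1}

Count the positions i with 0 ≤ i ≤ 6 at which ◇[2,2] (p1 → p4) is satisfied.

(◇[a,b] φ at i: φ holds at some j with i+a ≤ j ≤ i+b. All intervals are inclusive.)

5

Evaluate at each i in [0,6]:
  i=0: ✓ (witness j=2)
  i=1: ✗ (none in [3,3])
  i=2: ✓ (witness j=4)
  i=3: ✓ (witness j=5)
  i=4: ✓ (witness j=6)
  i=5: ✓ (witness j=7)
  i=6: ✗ (none in [8,8])
Positions where it holds: {0, 2, 3, 4, 5} → 5.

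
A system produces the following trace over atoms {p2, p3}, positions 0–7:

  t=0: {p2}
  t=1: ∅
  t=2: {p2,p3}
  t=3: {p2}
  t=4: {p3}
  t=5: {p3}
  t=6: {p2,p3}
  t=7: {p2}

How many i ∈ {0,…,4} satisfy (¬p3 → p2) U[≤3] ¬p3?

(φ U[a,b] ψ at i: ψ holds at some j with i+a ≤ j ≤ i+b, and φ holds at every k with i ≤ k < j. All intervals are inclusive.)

Evaluate at each i in [0,4]:
  i=0: ✓ (rhs at j=0)
  i=1: ✓ (rhs at j=1)
  i=2: ✓ (rhs at j=3; lhs holds on [2,2])
  i=3: ✓ (rhs at j=3)
  i=4: ✓ (rhs at j=7; lhs holds on [4,6])
Positions where it holds: {0, 1, 2, 3, 4} → 5.

5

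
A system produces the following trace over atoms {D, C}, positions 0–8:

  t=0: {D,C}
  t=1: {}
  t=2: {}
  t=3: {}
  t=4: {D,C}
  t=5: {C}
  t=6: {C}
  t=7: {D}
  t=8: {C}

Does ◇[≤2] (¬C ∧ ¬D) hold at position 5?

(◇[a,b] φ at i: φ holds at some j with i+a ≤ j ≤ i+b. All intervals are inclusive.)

No

Check (¬C ∧ ¬D) at each j in [5,7]:
  j=5: false
  j=6: false
  j=7: false
No position in the window satisfies it → formula fails.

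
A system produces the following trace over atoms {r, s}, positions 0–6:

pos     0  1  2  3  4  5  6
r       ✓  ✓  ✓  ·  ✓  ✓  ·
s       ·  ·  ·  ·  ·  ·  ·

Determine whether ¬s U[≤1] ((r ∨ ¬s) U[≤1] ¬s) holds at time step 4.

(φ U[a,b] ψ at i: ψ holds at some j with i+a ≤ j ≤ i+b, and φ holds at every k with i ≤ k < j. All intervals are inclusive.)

True

Need some j in [4,5] with ((r ∨ ¬s) U[≤1] ¬s), and ¬s at every k in [4,j-1].
  j=4: ((r ∨ ¬s) U[≤1] ¬s) holds; no prefix to check → satisfied.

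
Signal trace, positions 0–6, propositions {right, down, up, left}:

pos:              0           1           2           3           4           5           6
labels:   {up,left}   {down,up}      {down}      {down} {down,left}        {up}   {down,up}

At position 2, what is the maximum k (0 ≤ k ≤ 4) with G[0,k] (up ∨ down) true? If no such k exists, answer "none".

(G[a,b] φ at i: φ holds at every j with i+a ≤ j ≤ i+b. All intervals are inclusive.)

(up ∨ down) must hold from j=2 onward; find where it first fails.
  j=2: holds
  j=3: holds
  j=4: holds
  j=5: holds
  j=6: holds
Holds through j=6; largest k = 4.

4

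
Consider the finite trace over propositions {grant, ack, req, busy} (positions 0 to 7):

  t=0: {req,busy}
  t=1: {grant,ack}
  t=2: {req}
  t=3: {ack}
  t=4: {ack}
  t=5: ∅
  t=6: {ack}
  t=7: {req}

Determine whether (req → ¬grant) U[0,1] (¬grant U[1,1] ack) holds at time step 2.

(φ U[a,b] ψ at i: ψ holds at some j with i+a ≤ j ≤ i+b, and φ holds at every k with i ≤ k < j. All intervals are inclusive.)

Yes

Need some j in [2,3] with (¬grant U[1,1] ack), and (req → ¬grant) at every k in [2,j-1].
  j=2: (¬grant U[1,1] ack) holds; no prefix to check → satisfied.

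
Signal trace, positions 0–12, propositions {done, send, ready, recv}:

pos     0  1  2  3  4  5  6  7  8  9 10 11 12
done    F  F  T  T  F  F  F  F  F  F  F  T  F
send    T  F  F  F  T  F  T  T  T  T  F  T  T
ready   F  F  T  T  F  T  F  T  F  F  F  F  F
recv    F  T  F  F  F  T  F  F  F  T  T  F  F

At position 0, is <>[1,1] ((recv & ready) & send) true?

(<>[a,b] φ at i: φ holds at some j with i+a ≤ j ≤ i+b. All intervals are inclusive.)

Check ((recv & ready) & send) at each j in [1,1]:
  j=1: false
No position in the window satisfies it → formula fails.

Does not hold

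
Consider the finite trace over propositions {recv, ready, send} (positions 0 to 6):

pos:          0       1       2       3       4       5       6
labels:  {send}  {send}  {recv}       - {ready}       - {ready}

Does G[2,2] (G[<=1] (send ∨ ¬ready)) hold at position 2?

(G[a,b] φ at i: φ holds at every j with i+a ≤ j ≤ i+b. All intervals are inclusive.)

No

Check G[<=1] (send ∨ ¬ready) at every j in [4,4]:
  j=4: fails at 4
Fails at j=4 → formula fails.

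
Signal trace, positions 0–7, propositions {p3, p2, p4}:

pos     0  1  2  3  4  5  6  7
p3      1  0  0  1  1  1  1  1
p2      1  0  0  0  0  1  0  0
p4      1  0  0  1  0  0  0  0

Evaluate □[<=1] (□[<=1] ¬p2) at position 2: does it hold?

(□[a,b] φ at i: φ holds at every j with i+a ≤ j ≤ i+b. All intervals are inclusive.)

Yes

Check □[<=1] ¬p2 at every j in [2,3]:
  j=2: holds on [2,3]
  j=3: holds on [3,4]
All positions satisfy it → formula holds.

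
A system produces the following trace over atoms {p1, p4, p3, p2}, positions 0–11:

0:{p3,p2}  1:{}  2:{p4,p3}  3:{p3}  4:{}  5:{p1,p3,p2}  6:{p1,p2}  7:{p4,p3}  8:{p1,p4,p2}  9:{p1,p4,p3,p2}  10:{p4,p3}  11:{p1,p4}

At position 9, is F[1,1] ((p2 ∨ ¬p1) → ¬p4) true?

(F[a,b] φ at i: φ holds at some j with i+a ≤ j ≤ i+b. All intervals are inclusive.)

No

Check ((p2 ∨ ¬p1) → ¬p4) at each j in [10,10]:
  j=10: false
No position in the window satisfies it → formula fails.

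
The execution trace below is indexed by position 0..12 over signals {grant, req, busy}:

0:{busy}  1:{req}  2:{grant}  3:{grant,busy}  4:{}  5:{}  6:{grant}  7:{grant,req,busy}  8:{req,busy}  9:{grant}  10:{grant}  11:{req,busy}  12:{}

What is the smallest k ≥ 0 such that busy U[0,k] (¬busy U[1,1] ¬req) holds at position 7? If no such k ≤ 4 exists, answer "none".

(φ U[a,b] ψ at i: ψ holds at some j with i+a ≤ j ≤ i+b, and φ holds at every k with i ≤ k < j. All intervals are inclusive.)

2

Need earliest j ≥ 7 with (¬busy U[1,1] ¬req), and busy at every k in [7,j-1].
  j=7: rhs fails.
  j=8: rhs fails.
  j=9: rhs holds; lhs holds on [7,8]. k = 2.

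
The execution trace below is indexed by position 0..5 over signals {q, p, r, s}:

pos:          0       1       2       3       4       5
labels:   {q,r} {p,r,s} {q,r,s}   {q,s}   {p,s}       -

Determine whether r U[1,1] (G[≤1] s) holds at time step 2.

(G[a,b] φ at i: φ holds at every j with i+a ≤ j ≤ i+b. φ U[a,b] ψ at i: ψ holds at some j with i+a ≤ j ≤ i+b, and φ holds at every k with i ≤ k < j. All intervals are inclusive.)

Need some j in [3,3] with G[≤1] s, and r at every k in [2,j-1].
  j=3: G[≤1] s holds; r holds at every k in [2,2] → satisfied.

True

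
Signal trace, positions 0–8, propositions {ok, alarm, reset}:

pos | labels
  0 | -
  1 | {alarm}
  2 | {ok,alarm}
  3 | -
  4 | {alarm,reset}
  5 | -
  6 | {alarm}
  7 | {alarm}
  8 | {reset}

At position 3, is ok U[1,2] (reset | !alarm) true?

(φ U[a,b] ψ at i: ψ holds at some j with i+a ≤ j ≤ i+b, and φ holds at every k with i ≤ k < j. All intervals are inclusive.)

Need some j in [4,5] with (reset | !alarm), and ok at every k in [3,j-1].
  j=4: (reset | !alarm) holds, but ok fails at k=3 → not this j.
  j=5: (reset | !alarm) holds, but ok fails at k=3 → not this j.
No j in the window works → until fails.

Does not hold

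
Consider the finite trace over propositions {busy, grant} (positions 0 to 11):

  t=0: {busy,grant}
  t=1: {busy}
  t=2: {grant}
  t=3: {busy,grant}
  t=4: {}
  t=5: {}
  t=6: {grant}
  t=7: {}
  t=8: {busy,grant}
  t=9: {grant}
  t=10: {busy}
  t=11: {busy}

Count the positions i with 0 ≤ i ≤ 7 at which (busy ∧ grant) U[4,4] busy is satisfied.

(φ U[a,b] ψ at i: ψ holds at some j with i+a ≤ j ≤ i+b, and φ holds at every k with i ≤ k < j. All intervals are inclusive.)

0

Evaluate at each i in [0,7]:
  i=0: ✗ (no rhs in [4,4])
  i=1: ✗ (no rhs in [5,5])
  i=2: ✗ (no rhs in [6,6])
  i=3: ✗ (no rhs in [7,7])
  i=4: ✗ (lhs fails at k=4 before rhs at j=8)
  i=5: ✗ (no rhs in [9,9])
  i=6: ✗ (lhs fails at k=6 before rhs at j=10)
  i=7: ✗ (lhs fails at k=7 before rhs at j=11)
Positions where it holds: {} → 0.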